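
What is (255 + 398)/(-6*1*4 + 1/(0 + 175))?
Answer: -114275/4199 ≈ -27.215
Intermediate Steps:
(255 + 398)/(-6*1*4 + 1/(0 + 175)) = 653/(-6*4 + 1/175) = 653/(-24 + 1/175) = 653/(-4199/175) = 653*(-175/4199) = -114275/4199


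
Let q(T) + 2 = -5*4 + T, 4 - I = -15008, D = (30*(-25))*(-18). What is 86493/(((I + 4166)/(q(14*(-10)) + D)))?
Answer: 576821817/9589 ≈ 60155.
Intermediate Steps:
D = 13500 (D = -750*(-18) = 13500)
I = 15012 (I = 4 - 1*(-15008) = 4 + 15008 = 15012)
q(T) = -22 + T (q(T) = -2 + (-5*4 + T) = -2 + (-20 + T) = -22 + T)
86493/(((I + 4166)/(q(14*(-10)) + D))) = 86493/(((15012 + 4166)/((-22 + 14*(-10)) + 13500))) = 86493/((19178/((-22 - 140) + 13500))) = 86493/((19178/(-162 + 13500))) = 86493/((19178/13338)) = 86493/((19178*(1/13338))) = 86493/(9589/6669) = 86493*(6669/9589) = 576821817/9589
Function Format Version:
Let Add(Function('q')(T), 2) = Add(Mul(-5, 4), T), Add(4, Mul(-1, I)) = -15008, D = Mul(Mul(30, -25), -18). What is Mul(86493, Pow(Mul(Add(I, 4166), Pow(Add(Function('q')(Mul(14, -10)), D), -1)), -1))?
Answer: Rational(576821817, 9589) ≈ 60155.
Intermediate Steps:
D = 13500 (D = Mul(-750, -18) = 13500)
I = 15012 (I = Add(4, Mul(-1, -15008)) = Add(4, 15008) = 15012)
Function('q')(T) = Add(-22, T) (Function('q')(T) = Add(-2, Add(Mul(-5, 4), T)) = Add(-2, Add(-20, T)) = Add(-22, T))
Mul(86493, Pow(Mul(Add(I, 4166), Pow(Add(Function('q')(Mul(14, -10)), D), -1)), -1)) = Mul(86493, Pow(Mul(Add(15012, 4166), Pow(Add(Add(-22, Mul(14, -10)), 13500), -1)), -1)) = Mul(86493, Pow(Mul(19178, Pow(Add(Add(-22, -140), 13500), -1)), -1)) = Mul(86493, Pow(Mul(19178, Pow(Add(-162, 13500), -1)), -1)) = Mul(86493, Pow(Mul(19178, Pow(13338, -1)), -1)) = Mul(86493, Pow(Mul(19178, Rational(1, 13338)), -1)) = Mul(86493, Pow(Rational(9589, 6669), -1)) = Mul(86493, Rational(6669, 9589)) = Rational(576821817, 9589)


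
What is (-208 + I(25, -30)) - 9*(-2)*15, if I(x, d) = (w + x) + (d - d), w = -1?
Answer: 86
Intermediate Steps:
I(x, d) = -1 + x (I(x, d) = (-1 + x) + (d - d) = (-1 + x) + 0 = -1 + x)
(-208 + I(25, -30)) - 9*(-2)*15 = (-208 + (-1 + 25)) - 9*(-2)*15 = (-208 + 24) + 18*15 = -184 + 270 = 86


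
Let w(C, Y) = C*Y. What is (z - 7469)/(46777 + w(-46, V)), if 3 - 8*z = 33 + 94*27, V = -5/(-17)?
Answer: -6970/41841 ≈ -0.16658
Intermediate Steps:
V = 5/17 (V = -5*(-1/17) = 5/17 ≈ 0.29412)
z = -321 (z = 3/8 - (33 + 94*27)/8 = 3/8 - (33 + 2538)/8 = 3/8 - ⅛*2571 = 3/8 - 2571/8 = -321)
(z - 7469)/(46777 + w(-46, V)) = (-321 - 7469)/(46777 - 46*5/17) = -7790/(46777 - 230/17) = -7790/794979/17 = -7790*17/794979 = -6970/41841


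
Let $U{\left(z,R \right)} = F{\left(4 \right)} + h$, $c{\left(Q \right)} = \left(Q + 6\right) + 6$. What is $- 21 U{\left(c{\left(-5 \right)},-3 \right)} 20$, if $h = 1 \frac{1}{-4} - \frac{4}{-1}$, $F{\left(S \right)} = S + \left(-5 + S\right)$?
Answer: $-2835$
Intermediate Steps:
$c{\left(Q \right)} = 12 + Q$ ($c{\left(Q \right)} = \left(6 + Q\right) + 6 = 12 + Q$)
$F{\left(S \right)} = -5 + 2 S$
$h = \frac{15}{4}$ ($h = 1 \left(- \frac{1}{4}\right) - -4 = - \frac{1}{4} + 4 = \frac{15}{4} \approx 3.75$)
$U{\left(z,R \right)} = \frac{27}{4}$ ($U{\left(z,R \right)} = \left(-5 + 2 \cdot 4\right) + \frac{15}{4} = \left(-5 + 8\right) + \frac{15}{4} = 3 + \frac{15}{4} = \frac{27}{4}$)
$- 21 U{\left(c{\left(-5 \right)},-3 \right)} 20 = \left(-21\right) \frac{27}{4} \cdot 20 = \left(- \frac{567}{4}\right) 20 = -2835$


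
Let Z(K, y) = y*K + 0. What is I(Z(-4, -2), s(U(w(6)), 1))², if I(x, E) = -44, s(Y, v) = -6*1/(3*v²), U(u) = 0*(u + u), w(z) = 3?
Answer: 1936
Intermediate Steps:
U(u) = 0 (U(u) = 0*(2*u) = 0)
Z(K, y) = K*y (Z(K, y) = K*y + 0 = K*y)
s(Y, v) = -2/v² (s(Y, v) = -6*1/(3*v²) = -2/v²)
I(Z(-4, -2), s(U(w(6)), 1))² = (-44)² = 1936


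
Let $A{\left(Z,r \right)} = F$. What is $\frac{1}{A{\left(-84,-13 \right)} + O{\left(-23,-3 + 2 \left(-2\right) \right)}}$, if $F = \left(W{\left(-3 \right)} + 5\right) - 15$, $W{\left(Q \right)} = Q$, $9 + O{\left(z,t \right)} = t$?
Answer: $- \frac{1}{29} \approx -0.034483$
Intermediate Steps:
$O{\left(z,t \right)} = -9 + t$
$F = -13$ ($F = \left(-3 + 5\right) - 15 = 2 - 15 = -13$)
$A{\left(Z,r \right)} = -13$
$\frac{1}{A{\left(-84,-13 \right)} + O{\left(-23,-3 + 2 \left(-2\right) \right)}} = \frac{1}{-13 + \left(-9 + \left(-3 + 2 \left(-2\right)\right)\right)} = \frac{1}{-13 - 16} = \frac{1}{-29} = - \frac{1}{29}$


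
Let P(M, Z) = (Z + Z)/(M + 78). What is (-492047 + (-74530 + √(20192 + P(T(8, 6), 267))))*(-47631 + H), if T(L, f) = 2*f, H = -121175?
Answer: 95641597062 - 168806*√4544535/15 ≈ 9.5618e+10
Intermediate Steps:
P(M, Z) = 2*Z/(78 + M) (P(M, Z) = (2*Z)/(78 + M) = 2*Z/(78 + M))
(-492047 + (-74530 + √(20192 + P(T(8, 6), 267))))*(-47631 + H) = (-492047 + (-74530 + √(20192 + 2*267/(78 + 2*6))))*(-47631 - 121175) = (-492047 + (-74530 + √(20192 + 2*267/(78 + 12))))*(-168806) = (-492047 + (-74530 + √(20192 + 2*267/90)))*(-168806) = (-492047 + (-74530 + √(20192 + 2*267*(1/90))))*(-168806) = (-492047 + (-74530 + √(20192 + 89/15)))*(-168806) = (-492047 + (-74530 + √(302969/15)))*(-168806) = (-492047 + (-74530 + √4544535/15))*(-168806) = (-566577 + √4544535/15)*(-168806) = 95641597062 - 168806*√4544535/15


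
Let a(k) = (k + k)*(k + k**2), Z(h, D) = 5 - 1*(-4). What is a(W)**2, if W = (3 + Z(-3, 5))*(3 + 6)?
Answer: 6465587733504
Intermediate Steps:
Z(h, D) = 9 (Z(h, D) = 5 + 4 = 9)
W = 108 (W = (3 + 9)*(3 + 6) = 12*9 = 108)
a(k) = 2*k*(k + k**2) (a(k) = (2*k)*(k + k**2) = 2*k*(k + k**2))
a(W)**2 = (2*108**2*(1 + 108))**2 = (2*11664*109)**2 = 2542752**2 = 6465587733504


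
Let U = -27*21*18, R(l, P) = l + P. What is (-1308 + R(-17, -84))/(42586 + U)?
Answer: -1409/32380 ≈ -0.043514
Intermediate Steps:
R(l, P) = P + l
U = -10206 (U = -567*18 = -10206)
(-1308 + R(-17, -84))/(42586 + U) = (-1308 + (-84 - 17))/(42586 - 10206) = (-1308 - 101)/32380 = -1409*1/32380 = -1409/32380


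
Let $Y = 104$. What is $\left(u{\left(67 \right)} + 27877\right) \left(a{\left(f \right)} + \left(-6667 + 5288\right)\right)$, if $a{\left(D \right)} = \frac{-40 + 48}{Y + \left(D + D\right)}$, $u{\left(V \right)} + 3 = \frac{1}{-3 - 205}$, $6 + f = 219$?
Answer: $- \frac{2118692562921}{55120} \approx -3.8438 \cdot 10^{7}$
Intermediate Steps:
$f = 213$ ($f = -6 + 219 = 213$)
$u{\left(V \right)} = - \frac{625}{208}$ ($u{\left(V \right)} = -3 + \frac{1}{-3 - 205} = -3 + \frac{1}{-208} = -3 - \frac{1}{208} = - \frac{625}{208}$)
$a{\left(D \right)} = \frac{8}{104 + 2 D}$ ($a{\left(D \right)} = \frac{-40 + 48}{104 + \left(D + D\right)} = \frac{8}{104 + 2 D}$)
$\left(u{\left(67 \right)} + 27877\right) \left(a{\left(f \right)} + \left(-6667 + 5288\right)\right) = \left(- \frac{625}{208} + 27877\right) \left(\frac{4}{52 + 213} + \left(-6667 + 5288\right)\right) = \frac{5797791 \left(\frac{4}{265} - 1379\right)}{208} = \frac{5797791}{208} \left(- \frac{365431}{265}\right) = - \frac{2118692562921}{55120}$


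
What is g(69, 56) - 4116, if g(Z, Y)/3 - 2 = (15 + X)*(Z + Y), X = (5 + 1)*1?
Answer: 3765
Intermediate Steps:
X = 6 (X = 6*1 = 6)
g(Z, Y) = 6 + 63*Y + 63*Z (g(Z, Y) = 6 + 3*((15 + 6)*(Z + Y)) = 6 + 3*(21*(Y + Z)) = 6 + 3*(21*Y + 21*Z) = 6 + (63*Y + 63*Z) = 6 + 63*Y + 63*Z)
g(69, 56) - 4116 = (6 + 63*56 + 63*69) - 4116 = (6 + 3528 + 4347) - 4116 = 7881 - 4116 = 3765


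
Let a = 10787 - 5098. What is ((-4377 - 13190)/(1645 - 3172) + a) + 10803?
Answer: 25200851/1527 ≈ 16504.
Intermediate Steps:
a = 5689
((-4377 - 13190)/(1645 - 3172) + a) + 10803 = ((-4377 - 13190)/(1645 - 3172) + 5689) + 10803 = (-17567/(-1527) + 5689) + 10803 = (-17567*(-1/1527) + 5689) + 10803 = (17567/1527 + 5689) + 10803 = 8704670/1527 + 10803 = 25200851/1527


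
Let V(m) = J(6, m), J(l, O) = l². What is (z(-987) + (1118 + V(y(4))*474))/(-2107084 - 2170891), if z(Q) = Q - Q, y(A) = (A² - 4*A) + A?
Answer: -18182/4277975 ≈ -0.0042501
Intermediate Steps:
y(A) = A² - 3*A
z(Q) = 0
V(m) = 36 (V(m) = 6² = 36)
(z(-987) + (1118 + V(y(4))*474))/(-2107084 - 2170891) = (0 + (1118 + 36*474))/(-2107084 - 2170891) = (0 + (1118 + 17064))/(-4277975) = (0 + 18182)*(-1/4277975) = 18182*(-1/4277975) = -18182/4277975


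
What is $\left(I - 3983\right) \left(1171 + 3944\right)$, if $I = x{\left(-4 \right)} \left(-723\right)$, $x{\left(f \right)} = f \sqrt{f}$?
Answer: $-20373045 + 29585160 i \approx -2.0373 \cdot 10^{7} + 2.9585 \cdot 10^{7} i$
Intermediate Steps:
$x{\left(f \right)} = f^{\frac{3}{2}}$
$I = 5784 i$ ($I = \left(-4\right)^{\frac{3}{2}} \left(-723\right) = - 8 i \left(-723\right) = 5784 i \approx 5784.0 i$)
$\left(I - 3983\right) \left(1171 + 3944\right) = \left(5784 i - 3983\right) \left(1171 + 3944\right) = \left(-3983 + 5784 i\right) 5115 = -20373045 + 29585160 i$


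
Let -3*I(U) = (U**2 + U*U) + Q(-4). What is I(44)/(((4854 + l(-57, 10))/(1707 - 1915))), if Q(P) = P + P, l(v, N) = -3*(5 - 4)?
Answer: 38272/693 ≈ 55.227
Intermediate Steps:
l(v, N) = -3 (l(v, N) = -3*1 = -3)
Q(P) = 2*P
I(U) = 8/3 - 2*U**2/3 (I(U) = -((U**2 + U*U) + 2*(-4))/3 = -((U**2 + U**2) - 8)/3 = -(2*U**2 - 8)/3 = -(-8 + 2*U**2)/3 = 8/3 - 2*U**2/3)
I(44)/(((4854 + l(-57, 10))/(1707 - 1915))) = (8/3 - 2/3*44**2)/(((4854 - 3)/(1707 - 1915))) = (8/3 - 2/3*1936)/((4851/(-208))) = (8/3 - 3872/3)/((4851*(-1/208))) = -1288/(-4851/208) = -1288*(-208/4851) = 38272/693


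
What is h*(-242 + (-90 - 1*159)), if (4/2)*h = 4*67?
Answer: -65794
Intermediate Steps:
h = 134 (h = (4*67)/2 = (½)*268 = 134)
h*(-242 + (-90 - 1*159)) = 134*(-242 + (-90 - 1*159)) = 134*(-242 + (-90 - 159)) = 134*(-242 - 249) = 134*(-491) = -65794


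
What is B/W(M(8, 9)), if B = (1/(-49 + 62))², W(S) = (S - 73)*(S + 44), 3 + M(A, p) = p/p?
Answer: -1/532350 ≈ -1.8785e-6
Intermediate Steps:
M(A, p) = -2 (M(A, p) = -3 + p/p = -3 + 1 = -2)
W(S) = (-73 + S)*(44 + S)
B = 1/169 (B = (1/13)² = 1/169 ≈ 0.0059172)
B/W(M(8, 9)) = 1/(169*(-3212 + (-2)² - 29*(-2))) = 1/(169*(-3212 + 4 + 58)) = (1/169)/(-3150) = (1/169)*(-1/3150) = -1/532350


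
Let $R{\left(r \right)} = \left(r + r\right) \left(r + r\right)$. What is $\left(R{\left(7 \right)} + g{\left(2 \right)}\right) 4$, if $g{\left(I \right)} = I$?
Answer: $792$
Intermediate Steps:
$R{\left(r \right)} = 4 r^{2}$ ($R{\left(r \right)} = 2 r 2 r = 4 r^{2}$)
$\left(R{\left(7 \right)} + g{\left(2 \right)}\right) 4 = \left(4 \cdot 7^{2} + 2\right) 4 = \left(4 \cdot 49 + 2\right) 4 = \left(196 + 2\right) 4 = 198 \cdot 4 = 792$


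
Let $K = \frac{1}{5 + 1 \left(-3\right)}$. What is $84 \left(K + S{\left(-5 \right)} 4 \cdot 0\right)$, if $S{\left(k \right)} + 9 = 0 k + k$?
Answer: $42$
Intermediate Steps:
$K = \frac{1}{2}$ ($K = \frac{1}{5 - 3} = \frac{1}{2} \approx 0.5$)
$S{\left(k \right)} = -9 + k$ ($S{\left(k \right)} = -9 + \left(0 k + k\right) = -9 + \left(0 + k\right) = -9 + k$)
$84 \left(K + S{\left(-5 \right)} 4 \cdot 0\right) = 84 \left(\frac{1}{2} + \left(-9 - 5\right) 4 \cdot 0\right) = 84 \left(\frac{1}{2} + \left(-14\right) 4 \cdot 0\right) = 84 \left(\frac{1}{2} - 0\right) = 84 \left(\frac{1}{2} + 0\right) = 84 \cdot \frac{1}{2} = 42$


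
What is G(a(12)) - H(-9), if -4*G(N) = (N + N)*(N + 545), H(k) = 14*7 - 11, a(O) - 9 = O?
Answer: -6030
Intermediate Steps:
a(O) = 9 + O
H(k) = 87 (H(k) = 98 - 11 = 87)
G(N) = -N*(545 + N)/2 (G(N) = -(N + N)*(N + 545)/4 = -2*N*(545 + N)/4 = -N*(545 + N)/2)
G(a(12)) - H(-9) = -(9 + 12)*(545 + (9 + 12))/2 - 1*87 = -½*21*(545 + 21) - 87 = -½*21*566 - 87 = -5943 - 87 = -6030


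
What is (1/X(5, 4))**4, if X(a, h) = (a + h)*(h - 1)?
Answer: 1/531441 ≈ 1.8817e-6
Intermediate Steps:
X(a, h) = (-1 + h)*(a + h) (X(a, h) = (a + h)*(-1 + h) = (-1 + h)*(a + h))
(1/X(5, 4))**4 = (1/(4**2 - 1*5 - 1*4 + 5*4))**4 = (1/(16 - 5 - 4 + 20))**4 = (1/27)**4 = 1/531441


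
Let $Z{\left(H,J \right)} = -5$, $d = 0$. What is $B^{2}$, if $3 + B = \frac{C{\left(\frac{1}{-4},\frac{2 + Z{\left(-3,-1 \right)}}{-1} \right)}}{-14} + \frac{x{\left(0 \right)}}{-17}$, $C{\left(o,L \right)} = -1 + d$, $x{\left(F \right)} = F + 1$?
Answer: $\frac{505521}{56644} \approx 8.9245$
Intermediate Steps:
$x{\left(F \right)} = 1 + F$
$C{\left(o,L \right)} = -1$ ($C{\left(o,L \right)} = -1 + 0 = -1$)
$B = - \frac{711}{238}$ ($B = -3 + \left(- \frac{1}{-14} + \frac{1 + 0}{-17}\right) = -3 + \left(\left(-1\right) \left(- \frac{1}{14}\right) + 1 \left(- \frac{1}{17}\right)\right) = -3 + \left(\frac{1}{14} - \frac{1}{17}\right) = -3 + \frac{3}{238} = - \frac{711}{238} \approx -2.9874$)
$B^{2} = \left(- \frac{711}{238}\right)^{2} = \frac{505521}{56644}$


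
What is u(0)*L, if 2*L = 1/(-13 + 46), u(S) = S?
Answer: 0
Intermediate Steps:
L = 1/66 (L = 1/(2*(-13 + 46)) = (½)/33 = (½)*(1/33) = 1/66 ≈ 0.015152)
u(0)*L = 0*(1/66) = 0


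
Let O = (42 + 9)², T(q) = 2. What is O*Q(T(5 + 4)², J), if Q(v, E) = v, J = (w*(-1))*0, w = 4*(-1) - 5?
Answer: 10404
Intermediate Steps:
w = -9 (w = -4 - 5 = -9)
O = 2601 (O = 51² = 2601)
J = 0 (J = -9*(-1)*0 = 9*0 = 0)
O*Q(T(5 + 4)², J) = 2601*2² = 2601*4 = 10404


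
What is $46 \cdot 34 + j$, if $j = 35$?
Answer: $1599$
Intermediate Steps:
$46 \cdot 34 + j = 46 \cdot 34 + 35 = 1564 + 35 = 1599$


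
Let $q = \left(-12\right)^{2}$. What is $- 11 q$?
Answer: $-1584$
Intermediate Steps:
$q = 144$
$- 11 q = \left(-11\right) 144 = -1584$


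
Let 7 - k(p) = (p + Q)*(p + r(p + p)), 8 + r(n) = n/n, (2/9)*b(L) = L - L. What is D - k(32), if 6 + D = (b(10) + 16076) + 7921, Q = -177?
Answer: 20359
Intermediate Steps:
b(L) = 0 (b(L) = 9*(L - L)/2 = (9/2)*0 = 0)
r(n) = -7 (r(n) = -8 + n/n = -8 + 1 = -7)
k(p) = 7 - (-177 + p)*(-7 + p) (k(p) = 7 - (p - 177)*(p - 7) = 7 - (-177 + p)*(-7 + p))
D = 23991 (D = -6 + ((0 + 16076) + 7921) = -6 + (16076 + 7921) = -6 + 23997 = 23991)
D - k(32) = 23991 - (-1232 - 1*32² + 184*32) = 23991 - (-1232 - 1*1024 + 5888) = 23991 - (-1232 - 1024 + 5888) = 23991 - 1*3632 = 23991 - 3632 = 20359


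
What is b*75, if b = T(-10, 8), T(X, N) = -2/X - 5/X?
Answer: 105/2 ≈ 52.500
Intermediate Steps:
T(X, N) = -7/X
b = 7/10 (b = -7/(-10) = -7*(-⅒) = 7/10 ≈ 0.70000)
b*75 = (7/10)*75 = 105/2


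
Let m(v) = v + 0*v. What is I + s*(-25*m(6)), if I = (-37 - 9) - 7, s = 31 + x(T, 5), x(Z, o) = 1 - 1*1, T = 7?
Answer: -4703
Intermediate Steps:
m(v) = v (m(v) = v + 0 = v)
x(Z, o) = 0 (x(Z, o) = 1 - 1 = 0)
s = 31 (s = 31 + 0 = 31)
I = -53 (I = -46 - 7 = -53)
I + s*(-25*m(6)) = -53 + 31*(-25*6) = -53 + 31*(-150) = -53 - 4650 = -4703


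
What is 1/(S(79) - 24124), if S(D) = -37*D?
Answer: -1/27047 ≈ -3.6973e-5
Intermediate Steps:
1/(S(79) - 24124) = 1/(-37*79 - 24124) = 1/(-2923 - 24124) = 1/(-27047) = -1/27047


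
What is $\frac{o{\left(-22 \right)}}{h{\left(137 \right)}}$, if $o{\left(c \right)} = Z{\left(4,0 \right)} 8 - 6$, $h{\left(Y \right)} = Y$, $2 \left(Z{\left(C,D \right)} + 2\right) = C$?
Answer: $- \frac{6}{137} \approx -0.043796$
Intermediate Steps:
$Z{\left(C,D \right)} = -2 + \frac{C}{2}$
$o{\left(c \right)} = -6$ ($o{\left(c \right)} = \left(-2 + \frac{1}{2} \cdot 4\right) 8 - 6 = \left(-2 + 2\right) 8 - 6 = 0 \cdot 8 - 6 = 0 - 6 = -6$)
$\frac{o{\left(-22 \right)}}{h{\left(137 \right)}} = - \frac{6}{137}$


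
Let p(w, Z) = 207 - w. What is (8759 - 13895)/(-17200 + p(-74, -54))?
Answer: 5136/16919 ≈ 0.30356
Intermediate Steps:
(8759 - 13895)/(-17200 + p(-74, -54)) = (8759 - 13895)/(-17200 + (207 - 1*(-74))) = -5136/(-17200 + (207 + 74)) = -5136/(-17200 + 281) = -5136/(-16919) = -5136*(-1/16919) = 5136/16919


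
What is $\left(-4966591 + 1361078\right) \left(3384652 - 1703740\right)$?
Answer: $-6060550067856$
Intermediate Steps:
$\left(-4966591 + 1361078\right) \left(3384652 - 1703740\right) = \left(-3605513\right) 1680912 = -6060550067856$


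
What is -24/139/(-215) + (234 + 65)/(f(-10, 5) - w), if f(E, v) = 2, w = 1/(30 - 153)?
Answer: 84545121/567815 ≈ 148.90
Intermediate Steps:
w = -1/123 (w = 1/(-123) = -1/123 ≈ -0.0081301)
-24/139/(-215) + (234 + 65)/(f(-10, 5) - w) = -24/139/(-215) + (234 + 65)/(2 - 1*(-1/123)) = -24*1/139*(-1/215) + 299/(2 + 1/123) = -24/139*(-1/215) + 299/(247/123) = 24/29885 + 299*(123/247) = 24/29885 + 2829/19 = 84545121/567815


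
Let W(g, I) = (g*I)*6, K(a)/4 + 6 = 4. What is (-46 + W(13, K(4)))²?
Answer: 448900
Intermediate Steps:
K(a) = -8 (K(a) = -24 + 4*4 = -24 + 16 = -8)
W(g, I) = 6*I*g (W(g, I) = (I*g)*6 = 6*I*g)
(-46 + W(13, K(4)))² = (-46 + 6*(-8)*13)² = (-46 - 624)² = (-670)² = 448900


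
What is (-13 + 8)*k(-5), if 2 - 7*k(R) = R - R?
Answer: -10/7 ≈ -1.4286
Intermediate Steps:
k(R) = 2/7 (k(R) = 2/7 - (R - R)/7 = 2/7 - ⅐*0 = 2/7 + 0 = 2/7)
(-13 + 8)*k(-5) = (-13 + 8)*(2/7) = -5*2/7 = -10/7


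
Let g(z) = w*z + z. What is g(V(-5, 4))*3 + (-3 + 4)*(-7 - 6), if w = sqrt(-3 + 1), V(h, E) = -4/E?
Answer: -16 - 3*I*sqrt(2) ≈ -16.0 - 4.2426*I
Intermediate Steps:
w = I*sqrt(2) (w = sqrt(-2) = I*sqrt(2) ≈ 1.4142*I)
g(z) = z + I*z*sqrt(2) (g(z) = (I*sqrt(2))*z + z = I*z*sqrt(2) + z = z + I*z*sqrt(2))
g(V(-5, 4))*3 + (-3 + 4)*(-7 - 6) = ((-4/4)*(1 + I*sqrt(2)))*3 + (-3 + 4)*(-7 - 6) = ((-4*1/4)*(1 + I*sqrt(2)))*3 + 1*(-13) = -(1 + I*sqrt(2))*3 - 13 = (-1 - I*sqrt(2))*3 - 13 = (-3 - 3*I*sqrt(2)) - 13 = -16 - 3*I*sqrt(2)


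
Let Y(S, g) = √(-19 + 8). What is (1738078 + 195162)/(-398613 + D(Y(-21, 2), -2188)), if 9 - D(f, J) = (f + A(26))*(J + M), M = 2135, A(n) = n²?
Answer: -140266614848/26321291415 - 20492344*I*√11/26321291415 ≈ -5.329 - 0.0025821*I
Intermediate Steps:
Y(S, g) = I*√11 (Y(S, g) = √(-11) = I*√11)
D(f, J) = 9 - (676 + f)*(2135 + J) (D(f, J) = 9 - (f + 26²)*(J + 2135) = 9 - (f + 676)*(2135 + J) = 9 - (676 + f)*(2135 + J))
(1738078 + 195162)/(-398613 + D(Y(-21, 2), -2188)) = (1738078 + 195162)/(-398613 + (-1443251 - 2135*I*√11 - 676*(-2188) - 1*(-2188)*I*√11)) = 1933240/(-398613 + (-1443251 - 2135*I*√11 + 1479088 + 2188*I*√11)) = 1933240/(-398613 + (35837 + 53*I*√11)) = 1933240/(-362776 + 53*I*√11)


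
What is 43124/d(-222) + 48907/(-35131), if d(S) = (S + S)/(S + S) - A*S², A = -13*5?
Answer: -155156677883/112540788391 ≈ -1.3787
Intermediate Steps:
A = -65
d(S) = 1 + 65*S² (d(S) = (S + S)/(S + S) - (-65)*S² = (2*S)/((2*S)) + 65*S² = (2*S)*(1/(2*S)) + 65*S² = 1 + 65*S²)
43124/d(-222) + 48907/(-35131) = 43124/(1 + 65*(-222)²) + 48907/(-35131) = 43124/(1 + 65*49284) + 48907*(-1/35131) = 43124/(1 + 3203460) - 48907/35131 = 43124/3203461 - 48907/35131 = -155156677883/112540788391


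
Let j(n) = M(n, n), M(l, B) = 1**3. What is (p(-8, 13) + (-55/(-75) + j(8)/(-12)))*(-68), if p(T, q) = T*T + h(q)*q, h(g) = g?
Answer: -79441/5 ≈ -15888.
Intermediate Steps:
M(l, B) = 1
j(n) = 1
p(T, q) = T**2 + q**2 (p(T, q) = T*T + q*q = T**2 + q**2)
(p(-8, 13) + (-55/(-75) + j(8)/(-12)))*(-68) = (((-8)**2 + 13**2) + (-55/(-75) + 1/(-12)))*(-68) = ((64 + 169) + (-55*(-1/75) + 1*(-1/12)))*(-68) = (233 + (11/15 - 1/12))*(-68) = (233 + 13/20)*(-68) = (4673/20)*(-68) = -79441/5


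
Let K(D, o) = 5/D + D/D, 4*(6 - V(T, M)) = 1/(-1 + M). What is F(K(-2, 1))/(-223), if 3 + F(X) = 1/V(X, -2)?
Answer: 207/16279 ≈ 0.012716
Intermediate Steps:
V(T, M) = 6 - 1/(4*(-1 + M))
K(D, o) = 1 + 5/D (K(D, o) = 5/D + 1 = 1 + 5/D)
F(X) = -207/73 (F(X) = -3 + 1/((-25 + 24*(-2))/(4*(-1 - 2))) = -3 + 1/((¼)*(-25 - 48)/(-3)) = -3 + 1/((¼)*(-⅓)*(-73)) = -3 + 1/(73/12) = -3 + 12/73 = -207/73)
F(K(-2, 1))/(-223) = -207/73/(-223) = -207/73*(-1/223) = 207/16279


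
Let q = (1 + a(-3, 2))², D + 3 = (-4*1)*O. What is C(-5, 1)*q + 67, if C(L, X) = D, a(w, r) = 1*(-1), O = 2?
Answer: 67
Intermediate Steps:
D = -11 (D = -3 - 4*1*2 = -3 - 4*2 = -3 - 8 = -11)
a(w, r) = -1
C(L, X) = -11
q = 0 (q = (1 - 1)² = 0² = 0)
C(-5, 1)*q + 67 = -11*0 + 67 = 0 + 67 = 67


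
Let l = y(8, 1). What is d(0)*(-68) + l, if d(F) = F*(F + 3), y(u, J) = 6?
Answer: 6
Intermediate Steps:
l = 6
d(F) = F*(3 + F)
d(0)*(-68) + l = (0*(3 + 0))*(-68) + 6 = (0*3)*(-68) + 6 = 0*(-68) + 6 = 0 + 6 = 6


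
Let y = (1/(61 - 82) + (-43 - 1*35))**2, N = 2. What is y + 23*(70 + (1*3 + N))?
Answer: 3447046/441 ≈ 7816.4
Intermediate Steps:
y = 2686321/441 (y = (1/(-21) + (-43 - 35))**2 = (-1/21 - 78)**2 = (-1639/21)**2 = 2686321/441 ≈ 6091.4)
y + 23*(70 + (1*3 + N)) = 2686321/441 + 23*(70 + (1*3 + 2)) = 2686321/441 + 23*(70 + (3 + 2)) = 2686321/441 + 23*(70 + 5) = 2686321/441 + 23*75 = 2686321/441 + 1725 = 3447046/441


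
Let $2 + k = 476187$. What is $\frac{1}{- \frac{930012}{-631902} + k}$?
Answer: $\frac{5543}{2639501613} \approx 2.1 \cdot 10^{-6}$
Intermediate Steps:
$k = 476185$ ($k = -2 + 476187 = 476185$)
$\frac{1}{- \frac{930012}{-631902} + k} = \frac{1}{- \frac{930012}{-631902} + 476185} = \frac{1}{\left(-930012\right) \left(- \frac{1}{631902}\right) + 476185} = \frac{1}{\frac{8158}{5543} + 476185} = \frac{1}{\frac{2639501613}{5543}} = \frac{5543}{2639501613}$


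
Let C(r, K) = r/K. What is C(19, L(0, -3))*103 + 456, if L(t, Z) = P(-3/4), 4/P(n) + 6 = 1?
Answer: -7961/4 ≈ -1990.3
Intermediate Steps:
P(n) = -⅘ (P(n) = 4/(-6 + 1) = 4/(-5) = 4*(-⅕) = -⅘)
L(t, Z) = -⅘
C(19, L(0, -3))*103 + 456 = (19/(-⅘))*103 + 456 = (19*(-5/4))*103 + 456 = -95/4*103 + 456 = -9785/4 + 456 = -7961/4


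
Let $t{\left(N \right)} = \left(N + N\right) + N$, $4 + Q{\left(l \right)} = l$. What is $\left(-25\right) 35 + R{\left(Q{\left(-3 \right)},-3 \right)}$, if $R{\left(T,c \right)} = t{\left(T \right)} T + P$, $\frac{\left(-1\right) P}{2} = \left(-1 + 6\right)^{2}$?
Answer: $-778$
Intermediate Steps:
$Q{\left(l \right)} = -4 + l$
$P = -50$ ($P = - 2 \left(-1 + 6\right)^{2} = - 2 \cdot 5^{2} = \left(-2\right) 25 = -50$)
$t{\left(N \right)} = 3 N$ ($t{\left(N \right)} = 2 N + N = 3 N$)
$R{\left(T,c \right)} = -50 + 3 T^{2}$ ($R{\left(T,c \right)} = 3 T T - 50 = 3 T^{2} - 50 = -50 + 3 T^{2}$)
$\left(-25\right) 35 + R{\left(Q{\left(-3 \right)},-3 \right)} = \left(-25\right) 35 - \left(50 - 3 \left(-4 - 3\right)^{2}\right) = -875 - \left(50 - 3 \left(-7\right)^{2}\right) = -875 + \left(-50 + 3 \cdot 49\right) = -875 + \left(-50 + 147\right) = -875 + 97 = -778$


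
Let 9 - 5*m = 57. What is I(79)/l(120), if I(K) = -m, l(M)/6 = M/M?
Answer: 8/5 ≈ 1.6000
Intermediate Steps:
m = -48/5 (m = 9/5 - 1/5*57 = 9/5 - 57/5 = -48/5 ≈ -9.6000)
l(M) = 6 (l(M) = 6*(M/M) = 6*1 = 6)
I(K) = 48/5 (I(K) = -1*(-48/5) = 48/5)
I(79)/l(120) = (48/5)/6 = (48/5)*(1/6) = 8/5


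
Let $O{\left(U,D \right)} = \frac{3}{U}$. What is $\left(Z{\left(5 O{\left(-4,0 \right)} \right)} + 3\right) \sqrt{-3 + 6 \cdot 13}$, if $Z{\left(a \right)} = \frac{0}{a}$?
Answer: $15 \sqrt{3} \approx 25.981$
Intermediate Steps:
$Z{\left(a \right)} = 0$
$\left(Z{\left(5 O{\left(-4,0 \right)} \right)} + 3\right) \sqrt{-3 + 6 \cdot 13} = \left(0 + 3\right) \sqrt{-3 + 6 \cdot 13} = 3 \sqrt{-3 + 78} = 3 \sqrt{75} = 3 \cdot 5 \sqrt{3} = 15 \sqrt{3}$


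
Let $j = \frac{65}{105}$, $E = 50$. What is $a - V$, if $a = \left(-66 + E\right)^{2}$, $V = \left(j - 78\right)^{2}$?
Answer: $- \frac{2527729}{441} \approx -5731.8$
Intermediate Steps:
$j = \frac{13}{21}$ ($j = 65 \cdot \frac{1}{105} = \frac{13}{21} \approx 0.61905$)
$V = \frac{2640625}{441}$ ($V = \left(\frac{13}{21} - 78\right)^{2} = \left(- \frac{1625}{21}\right)^{2} = \frac{2640625}{441} \approx 5987.8$)
$a = 256$ ($a = \left(-66 + 50\right)^{2} = \left(-16\right)^{2} = 256$)
$a - V = 256 - \frac{2640625}{441} = - \frac{2527729}{441}$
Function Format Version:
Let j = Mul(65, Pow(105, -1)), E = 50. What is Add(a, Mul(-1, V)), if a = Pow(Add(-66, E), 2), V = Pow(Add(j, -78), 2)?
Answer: Rational(-2527729, 441) ≈ -5731.8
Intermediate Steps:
j = Rational(13, 21) (j = Mul(65, Rational(1, 105)) = Rational(13, 21) ≈ 0.61905)
V = Rational(2640625, 441) (V = Pow(Add(Rational(13, 21), -78), 2) = Pow(Rational(-1625, 21), 2) = Rational(2640625, 441) ≈ 5987.8)
a = 256 (a = Pow(Add(-66, 50), 2) = Pow(-16, 2) = 256)
Add(a, Mul(-1, V)) = Add(256, Mul(-1, Rational(2640625, 441))) = Add(256, Rational(-2640625, 441)) = Rational(-2527729, 441)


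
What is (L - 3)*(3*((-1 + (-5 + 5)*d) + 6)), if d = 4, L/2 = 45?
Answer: 1305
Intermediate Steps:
L = 90 (L = 2*45 = 90)
(L - 3)*(3*((-1 + (-5 + 5)*d) + 6)) = (90 - 3)*(3*((-1 + (-5 + 5)*4) + 6)) = 87*(3*((-1 + 0*4) + 6)) = 87*(3*((-1 + 0) + 6)) = 87*(3*(-1 + 6)) = 87*(3*5) = 87*15 = 1305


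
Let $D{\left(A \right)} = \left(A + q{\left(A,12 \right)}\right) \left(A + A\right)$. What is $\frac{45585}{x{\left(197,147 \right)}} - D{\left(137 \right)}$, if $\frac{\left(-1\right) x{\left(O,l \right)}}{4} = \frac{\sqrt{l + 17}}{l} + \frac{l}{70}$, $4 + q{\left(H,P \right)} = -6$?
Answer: $- \frac{765508367549}{19026338} + \frac{335049750 \sqrt{41}}{9513169} \approx -40009.0$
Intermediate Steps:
$q{\left(H,P \right)} = -10$ ($q{\left(H,P \right)} = -4 - 6 = -10$)
$D{\left(A \right)} = 2 A \left(-10 + A\right)$ ($D{\left(A \right)} = \left(A - 10\right) \left(A + A\right) = \left(-10 + A\right) 2 A = 2 A \left(-10 + A\right)$)
$x{\left(O,l \right)} = - \frac{2 l}{35} - \frac{4 \sqrt{17 + l}}{l}$ ($x{\left(O,l \right)} = - 4 \left(\frac{\sqrt{l + 17}}{l} + \frac{l}{70}\right) = - 4 \left(\frac{\sqrt{17 + l}}{l} + l \frac{1}{70}\right) = - 4 \left(\frac{\sqrt{17 + l}}{l} + \frac{l}{70}\right) = - 4 \left(\frac{l}{70} + \frac{\sqrt{17 + l}}{l}\right) = - \frac{2 l}{35} - \frac{4 \sqrt{17 + l}}{l}$)
$\frac{45585}{x{\left(197,147 \right)}} - D{\left(137 \right)} = \frac{45585}{\left(- \frac{2}{35}\right) 147 - \frac{4 \sqrt{17 + 147}}{147}} - 2 \cdot 137 \left(-10 + 137\right) = \frac{45585}{- \frac{42}{5} - \frac{4 \sqrt{164}}{147}} - 2 \cdot 137 \cdot 127 = \frac{45585}{- \frac{42}{5} - \frac{4 \cdot 2 \sqrt{41}}{147}} - 34798 = \frac{45585}{- \frac{42}{5} - \frac{8 \sqrt{41}}{147}} - 34798 = -34798 + \frac{45585}{- \frac{42}{5} - \frac{8 \sqrt{41}}{147}}$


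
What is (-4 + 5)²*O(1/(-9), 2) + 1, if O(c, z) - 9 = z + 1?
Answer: 13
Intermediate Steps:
O(c, z) = 10 + z (O(c, z) = 9 + (z + 1) = 9 + (1 + z) = 10 + z)
(-4 + 5)²*O(1/(-9), 2) + 1 = (-4 + 5)²*(10 + 2) + 1 = 1²*12 + 1 = 1*12 + 1 = 12 + 1 = 13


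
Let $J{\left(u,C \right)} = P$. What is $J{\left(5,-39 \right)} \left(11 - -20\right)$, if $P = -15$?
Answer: $-465$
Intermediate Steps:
$J{\left(u,C \right)} = -15$
$J{\left(5,-39 \right)} \left(11 - -20\right) = - 15 \left(11 - -20\right) = - 15 \left(11 + 20\right) = \left(-15\right) 31 = -465$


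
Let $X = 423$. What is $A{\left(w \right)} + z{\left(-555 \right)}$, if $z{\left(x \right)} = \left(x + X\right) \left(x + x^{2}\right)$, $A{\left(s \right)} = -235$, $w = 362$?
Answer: $-40586275$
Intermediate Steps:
$z{\left(x \right)} = \left(423 + x\right) \left(x + x^{2}\right)$ ($z{\left(x \right)} = \left(x + 423\right) \left(x + x^{2}\right) = \left(423 + x\right) \left(x + x^{2}\right)$)
$A{\left(w \right)} + z{\left(-555 \right)} = -235 - 555 \left(423 + \left(-555\right)^{2} + 424 \left(-555\right)\right) = -235 - 555 \left(423 + 308025 - 235320\right) = -235 - 40586040 = -40586275$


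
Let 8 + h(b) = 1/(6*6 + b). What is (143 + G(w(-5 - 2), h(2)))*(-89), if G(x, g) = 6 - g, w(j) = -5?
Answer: -530885/38 ≈ -13971.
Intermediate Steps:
h(b) = -8 + 1/(36 + b) (h(b) = -8 + 1/(6*6 + b) = -8 + 1/(36 + b))
(143 + G(w(-5 - 2), h(2)))*(-89) = (143 + (6 - (-287 - 8*2)/(36 + 2)))*(-89) = (143 + (6 - (-287 - 16)/38))*(-89) = (143 + (6 - (-303)/38))*(-89) = (143 + (6 - 1*(-303/38)))*(-89) = (143 + (6 + 303/38))*(-89) = (143 + 531/38)*(-89) = (5965/38)*(-89) = -530885/38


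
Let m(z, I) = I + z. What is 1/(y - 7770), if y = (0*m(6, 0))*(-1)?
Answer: -1/7770 ≈ -0.00012870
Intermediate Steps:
y = 0 (y = (0*(0 + 6))*(-1) = (0*6)*(-1) = 0*(-1) = 0)
1/(y - 7770) = 1/(0 - 7770) = 1/(-7770) = -1/7770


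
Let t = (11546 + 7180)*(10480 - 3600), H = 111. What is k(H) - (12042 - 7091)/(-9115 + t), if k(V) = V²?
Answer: 1587262245614/128825765 ≈ 12321.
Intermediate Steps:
t = 128834880 (t = 18726*6880 = 128834880)
k(H) - (12042 - 7091)/(-9115 + t) = 111² - (12042 - 7091)/(-9115 + 128834880) = 12321 - 4951/128825765 = 1587262245614/128825765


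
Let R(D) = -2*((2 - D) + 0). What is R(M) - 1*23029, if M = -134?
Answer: -23301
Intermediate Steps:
R(D) = -4 + 2*D (R(D) = -2*(2 - D) = -4 + 2*D)
R(M) - 1*23029 = (-4 + 2*(-134)) - 1*23029 = (-4 - 268) - 23029 = -272 - 23029 = -23301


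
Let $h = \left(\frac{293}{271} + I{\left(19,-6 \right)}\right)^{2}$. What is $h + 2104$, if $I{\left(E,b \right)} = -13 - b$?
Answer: $\frac{157092680}{73441} \approx 2139.0$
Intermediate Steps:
$h = \frac{2572816}{73441}$ ($h = \left(\frac{293}{271} - 7\right)^{2} = \left(- \frac{1604}{271}\right)^{2} = \frac{2572816}{73441} \approx 35.032$)
$h + 2104 = \frac{2572816}{73441} + 2104 = \frac{157092680}{73441}$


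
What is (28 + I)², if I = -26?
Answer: 4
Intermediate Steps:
(28 + I)² = (28 - 26)² = 2² = 4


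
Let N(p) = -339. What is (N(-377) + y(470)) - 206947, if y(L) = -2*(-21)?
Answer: -207244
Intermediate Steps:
y(L) = 42
(N(-377) + y(470)) - 206947 = (-339 + 42) - 206947 = -297 - 206947 = -207244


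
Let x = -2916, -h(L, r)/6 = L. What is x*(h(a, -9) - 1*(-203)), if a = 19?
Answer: -259524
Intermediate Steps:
h(L, r) = -6*L
x*(h(a, -9) - 1*(-203)) = -2916*(-6*19 - 1*(-203)) = -2916*(-114 + 203) = -2916*89 = -259524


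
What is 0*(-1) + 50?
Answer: 50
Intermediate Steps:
0*(-1) + 50 = 0 + 50 = 50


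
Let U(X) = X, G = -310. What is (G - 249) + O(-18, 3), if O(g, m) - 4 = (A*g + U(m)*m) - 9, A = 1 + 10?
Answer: -753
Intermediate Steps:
A = 11
O(g, m) = -5 + m² + 11*g (O(g, m) = 4 + ((11*g + m*m) - 9) = 4 + ((11*g + m²) - 9) = 4 + ((m² + 11*g) - 9) = 4 + (-9 + m² + 11*g) = -5 + m² + 11*g)
(G - 249) + O(-18, 3) = (-310 - 249) + (-5 + 3² + 11*(-18)) = -559 + (-5 + 9 - 198) = -559 - 194 = -753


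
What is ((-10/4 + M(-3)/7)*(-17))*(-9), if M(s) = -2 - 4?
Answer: -7191/14 ≈ -513.64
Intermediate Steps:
M(s) = -6
((-10/4 + M(-3)/7)*(-17))*(-9) = ((-10/4 - 6/7)*(-17))*(-9) = ((-10*¼ - 6*⅐)*(-17))*(-9) = ((-5/2 - 6/7)*(-17))*(-9) = -47/14*(-17)*(-9) = (799/14)*(-9) = -7191/14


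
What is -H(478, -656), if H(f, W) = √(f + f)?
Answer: -2*√239 ≈ -30.919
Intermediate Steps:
H(f, W) = √2*√f (H(f, W) = √(2*f) = √2*√f)
-H(478, -656) = -√2*√478 = -2*√239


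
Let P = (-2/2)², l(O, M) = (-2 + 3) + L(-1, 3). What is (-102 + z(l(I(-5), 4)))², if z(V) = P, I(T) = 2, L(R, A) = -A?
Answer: 10201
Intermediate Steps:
l(O, M) = -2 (l(O, M) = (-2 + 3) - 1*3 = 1 - 3 = -2)
P = 1 (P = (-2*½)² = (-1)² = 1)
z(V) = 1
(-102 + z(l(I(-5), 4)))² = (-102 + 1)² = (-101)² = 10201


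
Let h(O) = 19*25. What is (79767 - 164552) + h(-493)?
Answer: -84310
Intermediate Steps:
h(O) = 475
(79767 - 164552) + h(-493) = (79767 - 164552) + 475 = -84785 + 475 = -84310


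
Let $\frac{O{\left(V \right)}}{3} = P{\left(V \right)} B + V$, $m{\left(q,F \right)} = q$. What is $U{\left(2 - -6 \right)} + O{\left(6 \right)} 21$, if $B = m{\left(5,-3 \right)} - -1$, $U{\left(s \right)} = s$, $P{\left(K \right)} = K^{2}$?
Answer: $13994$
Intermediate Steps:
$B = 6$ ($B = 5 - -1 = 5 + 1 = 6$)
$O{\left(V \right)} = 3 V + 18 V^{2}$ ($O{\left(V \right)} = 3 \left(V^{2} \cdot 6 + V\right) = 3 \left(6 V^{2} + V\right) = 3 \left(V + 6 V^{2}\right) = 3 V + 18 V^{2}$)
$U{\left(2 - -6 \right)} + O{\left(6 \right)} 21 = \left(2 - -6\right) + 3 \cdot 6 \left(1 + 6 \cdot 6\right) 21 = \left(2 + 6\right) + 3 \cdot 6 \left(1 + 36\right) 21 = 8 + 3 \cdot 6 \cdot 37 \cdot 21 = 8 + 666 \cdot 21 = 8 + 13986 = 13994$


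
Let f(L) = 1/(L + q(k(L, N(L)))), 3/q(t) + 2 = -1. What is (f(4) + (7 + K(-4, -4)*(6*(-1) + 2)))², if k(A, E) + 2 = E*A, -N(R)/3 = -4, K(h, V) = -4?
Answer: 4900/9 ≈ 544.44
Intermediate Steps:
N(R) = 12 (N(R) = -3*(-4) = 12)
k(A, E) = -2 + A*E (k(A, E) = -2 + E*A = -2 + A*E)
q(t) = -1 (q(t) = 3/(-2 - 1) = 3/(-3) = 3*(-⅓) = -1)
f(L) = 1/(-1 + L) (f(L) = 1/(L - 1) = 1/(-1 + L))
(f(4) + (7 + K(-4, -4)*(6*(-1) + 2)))² = (1/(-1 + 4) + (7 - 4*(6*(-1) + 2)))² = (1/3 + (7 - 4*(-6 + 2)))² = (⅓ + (7 - 4*(-4)))² = (⅓ + (7 + 16))² = (⅓ + 23)² = (70/3)² = 4900/9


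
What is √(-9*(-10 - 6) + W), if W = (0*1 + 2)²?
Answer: 2*√37 ≈ 12.166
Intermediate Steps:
W = 4 (W = (0 + 2)² = 2² = 4)
√(-9*(-10 - 6) + W) = √(-9*(-10 - 6) + 4) = √(-9*(-16) + 4) = √(144 + 4) = √148 = 2*√37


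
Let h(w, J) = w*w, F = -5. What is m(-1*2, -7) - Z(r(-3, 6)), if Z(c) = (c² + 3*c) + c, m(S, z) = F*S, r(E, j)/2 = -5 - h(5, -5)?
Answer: -3350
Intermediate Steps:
h(w, J) = w²
r(E, j) = -60 (r(E, j) = 2*(-5 - 1*5²) = 2*(-5 - 1*25) = 2*(-5 - 25) = 2*(-30) = -60)
m(S, z) = -5*S
Z(c) = c² + 4*c
m(-1*2, -7) - Z(r(-3, 6)) = -(-5)*2 - (-60)*(4 - 60) = -5*(-2) - (-60)*(-56) = 10 - 1*3360 = 10 - 3360 = -3350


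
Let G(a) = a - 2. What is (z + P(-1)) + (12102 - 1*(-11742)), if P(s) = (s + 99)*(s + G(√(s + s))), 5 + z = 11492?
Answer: 35037 + 98*I*√2 ≈ 35037.0 + 138.59*I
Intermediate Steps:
z = 11487 (z = -5 + 11492 = 11487)
G(a) = -2 + a
P(s) = (99 + s)*(-2 + s + √2*√s) (P(s) = (s + 99)*(s + (-2 + √(s + s))) = (99 + s)*(s + (-2 + √(2*s))) = (99 + s)*(s + (-2 + √2*√s)) = (99 + s)*(-2 + s + √2*√s))
(z + P(-1)) + (12102 - 1*(-11742)) = (11487 + (-198 + (-1)² + 97*(-1) + √2*(-1)^(3/2) + 99*√2*√(-1))) + (12102 - 1*(-11742)) = (11487 + (-198 + 1 - 97 + √2*(-I) + 99*√2*I)) + (12102 + 11742) = (11487 + (-198 + 1 - 97 - I*√2 + 99*I*√2)) + 23844 = (11487 + (-294 + 98*I*√2)) + 23844 = (11193 + 98*I*√2) + 23844 = 35037 + 98*I*√2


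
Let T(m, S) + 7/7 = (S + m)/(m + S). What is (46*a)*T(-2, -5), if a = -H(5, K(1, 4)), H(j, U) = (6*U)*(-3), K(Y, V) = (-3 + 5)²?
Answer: 0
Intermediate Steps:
T(m, S) = 0 (T(m, S) = -1 + (S + m)/(m + S) = -1 + (S + m)/(S + m) = -1 + 1 = 0)
K(Y, V) = 4 (K(Y, V) = 2² = 4)
H(j, U) = -18*U
a = 72 (a = -(-18)*4 = -1*(-72) = 72)
(46*a)*T(-2, -5) = (46*72)*0 = 3312*0 = 0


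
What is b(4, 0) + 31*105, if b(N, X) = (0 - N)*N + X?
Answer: 3239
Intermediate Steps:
b(N, X) = X - N**2 (b(N, X) = (-N)*N + X = -N**2 + X = X - N**2)
b(4, 0) + 31*105 = (0 - 1*4**2) + 31*105 = (0 - 1*16) + 3255 = (0 - 16) + 3255 = -16 + 3255 = 3239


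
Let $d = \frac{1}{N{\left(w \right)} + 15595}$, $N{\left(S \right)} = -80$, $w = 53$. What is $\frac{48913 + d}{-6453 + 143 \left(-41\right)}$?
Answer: $- \frac{189721299}{47770685} \approx -3.9715$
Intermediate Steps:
$d = \frac{1}{15515}$ ($d = \frac{1}{-80 + 15595} = \frac{1}{15515} \approx 6.4454 \cdot 10^{-5}$)
$\frac{48913 + d}{-6453 + 143 \left(-41\right)} = \frac{48913 + \frac{1}{15515}}{-6453 + 143 \left(-41\right)} = \frac{758885196}{15515 \left(-6453 - 5863\right)} = \frac{758885196}{15515 \left(-12316\right)} = \frac{758885196}{15515} \left(- \frac{1}{12316}\right) = - \frac{189721299}{47770685}$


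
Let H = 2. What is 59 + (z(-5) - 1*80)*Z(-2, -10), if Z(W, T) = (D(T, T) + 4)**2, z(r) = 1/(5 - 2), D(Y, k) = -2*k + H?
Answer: -161387/3 ≈ -53796.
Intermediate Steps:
D(Y, k) = 2 - 2*k (D(Y, k) = -2*k + 2 = 2 - 2*k)
z(r) = 1/3
Z(W, T) = (6 - 2*T)**2 (Z(W, T) = ((2 - 2*T) + 4)**2 = (6 - 2*T)**2)
59 + (z(-5) - 1*80)*Z(-2, -10) = 59 + (1/3 - 1*80)*(4*(-3 - 10)**2) = 59 + (1/3 - 80)*(4*(-13)**2) = 59 - 956*169/3 = 59 - 239/3*676 = 59 - 161564/3 = -161387/3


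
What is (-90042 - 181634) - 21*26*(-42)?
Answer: -248744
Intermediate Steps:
(-90042 - 181634) - 21*26*(-42) = -271676 - 546*(-42) = -271676 - 1*(-22932) = -271676 + 22932 = -248744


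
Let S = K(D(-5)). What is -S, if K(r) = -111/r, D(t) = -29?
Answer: -111/29 ≈ -3.8276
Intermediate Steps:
S = 111/29 (S = -111/(-29) = -111*(-1/29) = 111/29 ≈ 3.8276)
-S = -1*111/29 = -111/29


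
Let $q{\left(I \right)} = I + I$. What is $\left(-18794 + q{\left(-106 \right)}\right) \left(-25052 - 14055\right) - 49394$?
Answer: $743218248$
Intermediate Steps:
$q{\left(I \right)} = 2 I$
$\left(-18794 + q{\left(-106 \right)}\right) \left(-25052 - 14055\right) - 49394 = \left(-18794 + 2 \left(-106\right)\right) \left(-25052 - 14055\right) - 49394 = \left(-18794 - 212\right) \left(-39107\right) - 49394 = \left(-19006\right) \left(-39107\right) - 49394 = 743267642 - 49394 = 743218248$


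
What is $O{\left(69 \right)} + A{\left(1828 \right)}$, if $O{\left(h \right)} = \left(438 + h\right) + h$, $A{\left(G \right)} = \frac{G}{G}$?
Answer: $577$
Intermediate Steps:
$A{\left(G \right)} = 1$
$O{\left(h \right)} = 438 + 2 h$
$O{\left(69 \right)} + A{\left(1828 \right)} = \left(438 + 2 \cdot 69\right) + 1 = \left(438 + 138\right) + 1 = 576 + 1 = 577$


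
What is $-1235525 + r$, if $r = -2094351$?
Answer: $-3329876$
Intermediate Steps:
$-1235525 + r = -1235525 - 2094351 = -3329876$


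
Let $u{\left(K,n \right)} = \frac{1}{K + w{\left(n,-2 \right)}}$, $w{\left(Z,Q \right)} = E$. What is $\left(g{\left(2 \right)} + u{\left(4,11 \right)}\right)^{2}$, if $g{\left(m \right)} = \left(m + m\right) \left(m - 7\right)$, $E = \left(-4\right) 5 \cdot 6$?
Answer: $\frac{5387041}{13456} \approx 400.34$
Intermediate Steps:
$E = -120$ ($E = \left(-20\right) 6 = -120$)
$g{\left(m \right)} = 2 m \left(-7 + m\right)$
$w{\left(Z,Q \right)} = -120$
$u{\left(K,n \right)} = \frac{1}{-120 + K}$ ($u{\left(K,n \right)} = \frac{1}{K - 120} = \frac{1}{-120 + K}$)
$\left(g{\left(2 \right)} + u{\left(4,11 \right)}\right)^{2} = \left(2 \cdot 2 \left(-7 + 2\right) + \frac{1}{-120 + 4}\right)^{2} = \left(2 \cdot 2 \left(-5\right) + \frac{1}{-116}\right)^{2} = \left(-20 - \frac{1}{116}\right)^{2} = \left(- \frac{2321}{116}\right)^{2} = \frac{5387041}{13456}$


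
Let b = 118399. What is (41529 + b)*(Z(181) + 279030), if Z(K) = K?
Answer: 44653656808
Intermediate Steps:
(41529 + b)*(Z(181) + 279030) = (41529 + 118399)*(181 + 279030) = 159928*279211 = 44653656808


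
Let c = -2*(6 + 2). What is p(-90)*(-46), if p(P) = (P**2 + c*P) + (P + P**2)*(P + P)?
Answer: 65883960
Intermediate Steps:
c = -16 (c = -2*8 = -16)
p(P) = P**2 - 16*P + 2*P*(P + P**2) (p(P) = (P**2 - 16*P) + (P + P**2)*(P + P) = (P**2 - 16*P) + (P + P**2)*(2*P) = (P**2 - 16*P) + 2*P*(P + P**2) = P**2 - 16*P + 2*P*(P + P**2))
p(-90)*(-46) = -90*(-16 + 2*(-90)**2 + 3*(-90))*(-46) = -90*(-16 + 2*8100 - 270)*(-46) = -90*(-16 + 16200 - 270)*(-46) = -90*15914*(-46) = -1432260*(-46) = 65883960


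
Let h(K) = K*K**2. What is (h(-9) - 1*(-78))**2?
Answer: 423801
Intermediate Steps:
h(K) = K**3
(h(-9) - 1*(-78))**2 = ((-9)**3 - 1*(-78))**2 = (-729 + 78)**2 = (-651)**2 = 423801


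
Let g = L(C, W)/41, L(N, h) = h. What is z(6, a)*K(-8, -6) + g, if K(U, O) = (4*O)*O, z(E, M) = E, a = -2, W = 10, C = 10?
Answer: 35434/41 ≈ 864.24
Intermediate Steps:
g = 10/41 ≈ 0.24390
K(U, O) = 4*O²
z(6, a)*K(-8, -6) + g = 6*(4*(-6)²) + 10/41 = 6*(4*36) + 10/41 = 6*144 + 10/41 = 864 + 10/41 = 35434/41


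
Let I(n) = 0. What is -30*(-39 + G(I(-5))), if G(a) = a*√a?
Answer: 1170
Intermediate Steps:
G(a) = a^(3/2)
-30*(-39 + G(I(-5))) = -30*(-39 + 0^(3/2)) = -30*(-39 + 0) = -30*(-39) = 1170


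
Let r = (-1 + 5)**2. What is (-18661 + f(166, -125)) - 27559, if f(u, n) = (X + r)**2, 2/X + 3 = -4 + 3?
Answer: -183919/4 ≈ -45980.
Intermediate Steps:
X = -1/2 (X = 2/(-3 + (-4 + 3)) = 2/(-3 - 1) = 2/(-4) = 2*(-1/4) = -1/2 ≈ -0.50000)
r = 16 (r = 4**2 = 16)
f(u, n) = 961/4 (f(u, n) = (-1/2 + 16)**2 = (31/2)**2 = 961/4)
(-18661 + f(166, -125)) - 27559 = (-18661 + 961/4) - 27559 = -73683/4 - 27559 = -183919/4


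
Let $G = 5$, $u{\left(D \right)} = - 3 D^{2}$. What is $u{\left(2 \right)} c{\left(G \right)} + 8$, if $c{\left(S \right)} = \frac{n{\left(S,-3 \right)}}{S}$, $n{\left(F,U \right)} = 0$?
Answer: $8$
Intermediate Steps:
$c{\left(S \right)} = 0$ ($c{\left(S \right)} = \frac{0}{S} = 0$)
$u{\left(2 \right)} c{\left(G \right)} + 8 = - 3 \cdot 2^{2} \cdot 0 + 8 = \left(-3\right) 4 \cdot 0 + 8 = \left(-12\right) 0 + 8 = 0 + 8 = 8$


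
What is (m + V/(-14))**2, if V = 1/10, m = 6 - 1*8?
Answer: 78961/19600 ≈ 4.0286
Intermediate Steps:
m = -2 (m = 6 - 8 = -2)
V = 1/10 ≈ 0.10000
(m + V/(-14))**2 = (-2 + (1/10)/(-14))**2 = (-2 + (1/10)*(-1/14))**2 = (-2 - 1/140)**2 = (-281/140)**2 = 78961/19600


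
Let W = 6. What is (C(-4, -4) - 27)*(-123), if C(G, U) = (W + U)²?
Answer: 2829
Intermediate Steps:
C(G, U) = (6 + U)²
(C(-4, -4) - 27)*(-123) = ((6 - 4)² - 27)*(-123) = (2² - 27)*(-123) = (4 - 27)*(-123) = -23*(-123) = 2829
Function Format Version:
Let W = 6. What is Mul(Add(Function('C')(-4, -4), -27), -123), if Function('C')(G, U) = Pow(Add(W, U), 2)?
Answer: 2829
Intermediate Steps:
Function('C')(G, U) = Pow(Add(6, U), 2)
Mul(Add(Function('C')(-4, -4), -27), -123) = Mul(Add(Pow(Add(6, -4), 2), -27), -123) = Mul(Add(Pow(2, 2), -27), -123) = Mul(Add(4, -27), -123) = Mul(-23, -123) = 2829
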